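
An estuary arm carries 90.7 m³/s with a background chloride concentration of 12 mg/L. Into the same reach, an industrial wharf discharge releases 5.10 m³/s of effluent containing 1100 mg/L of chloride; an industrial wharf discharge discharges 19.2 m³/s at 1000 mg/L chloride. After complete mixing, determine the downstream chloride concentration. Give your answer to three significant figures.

Mixed concentration C = ΣQC/ΣQ = (90.70·12.00 + 5.100·1100 + 19.20·1000) / 115.0 = 25900/115.0 = 225.2 mg/L.

225 mg/L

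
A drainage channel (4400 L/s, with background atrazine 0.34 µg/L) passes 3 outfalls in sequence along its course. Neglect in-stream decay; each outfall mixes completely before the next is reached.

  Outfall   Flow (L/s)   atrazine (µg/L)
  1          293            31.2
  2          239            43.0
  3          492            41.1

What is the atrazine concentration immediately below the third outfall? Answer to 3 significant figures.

7.58 µg/L

Outfall 1: combined Q = 4693 L/s; C = (4400·0.3400 + 293.0·31.20)/4693 = 2.267 µg/L.
Outfall 2: combined Q = 4932 L/s; C = (4693·2.267 + 239.0·43.00)/4932 = 4.241 µg/L.
Outfall 3: combined Q = 5424 L/s; C = (4932·4.241 + 492.0·41.10)/5424 = 7.584 µg/L.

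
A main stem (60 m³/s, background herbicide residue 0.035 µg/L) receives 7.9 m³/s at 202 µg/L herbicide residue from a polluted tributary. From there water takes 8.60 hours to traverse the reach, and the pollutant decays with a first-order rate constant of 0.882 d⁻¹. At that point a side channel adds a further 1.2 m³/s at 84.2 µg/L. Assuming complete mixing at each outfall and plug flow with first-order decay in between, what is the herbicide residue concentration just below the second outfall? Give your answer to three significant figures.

18.3 µg/L

Flow-weighted average: C = (60.00·0.03500 + 7.900·202.0) / 67.90 = 1598/67.90 = 23.53 µg/L; combined flow 67.90 m³/s.
Decay over the reach: 23.53·exp(−kt) = 23.53·0.7290 = 17.16 µg/L.
Second outfall: C = (67.90·17.16 + 1.200·84.20)/69.10 = 18.32 µg/L.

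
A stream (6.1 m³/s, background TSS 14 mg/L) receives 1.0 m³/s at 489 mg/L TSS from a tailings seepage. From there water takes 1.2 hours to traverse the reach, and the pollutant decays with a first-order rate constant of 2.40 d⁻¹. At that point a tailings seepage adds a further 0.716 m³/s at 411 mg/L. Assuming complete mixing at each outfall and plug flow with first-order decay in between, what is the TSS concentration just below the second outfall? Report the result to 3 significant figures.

103 mg/L

Mass balance: C = (6.100·14.00 + 1.000·489.0) / 7.100 = 574.4/7.100 = 80.90 mg/L; combined flow 7.100 m³/s.
After decay, C = 80.90 × e^(−kt) = 80.90 × 0.8869 = 71.75 mg/L.
At the second outfall, C = (7.100·71.75 + 0.7160·411.0) / (7.100 + 0.7160) = 102.8 mg/L.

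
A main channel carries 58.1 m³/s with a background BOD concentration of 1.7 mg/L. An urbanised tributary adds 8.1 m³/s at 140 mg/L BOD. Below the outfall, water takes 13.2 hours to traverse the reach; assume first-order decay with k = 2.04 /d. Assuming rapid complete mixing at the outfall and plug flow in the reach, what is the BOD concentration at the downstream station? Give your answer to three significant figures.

Flow-weighted average: C = (58.10·1.700 + 8.100·140.0) / 66.20 = 1233/66.20 = 18.62 mg/L.
First-order decay: C = 18.62·exp(−k·t) = 18.62·0.3256 = 6.064 mg/L.

6.06 mg/L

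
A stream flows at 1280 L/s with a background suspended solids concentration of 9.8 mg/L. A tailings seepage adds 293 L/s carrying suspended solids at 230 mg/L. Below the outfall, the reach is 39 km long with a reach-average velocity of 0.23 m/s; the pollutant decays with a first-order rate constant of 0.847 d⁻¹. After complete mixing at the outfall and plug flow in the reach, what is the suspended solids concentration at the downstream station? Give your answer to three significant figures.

9.64 mg/L

Flow-weighted average: C = (1280·9.800 + 293.0·230.0) / 1573 = 79930/1573 = 50.82 mg/L.
Travel time t = 39·1000 / 0.23 = 169600 s = 47.10 h.
After decay, C = 50.82 × e^(−kt) = 50.82 × 0.1897 = 9.640 mg/L.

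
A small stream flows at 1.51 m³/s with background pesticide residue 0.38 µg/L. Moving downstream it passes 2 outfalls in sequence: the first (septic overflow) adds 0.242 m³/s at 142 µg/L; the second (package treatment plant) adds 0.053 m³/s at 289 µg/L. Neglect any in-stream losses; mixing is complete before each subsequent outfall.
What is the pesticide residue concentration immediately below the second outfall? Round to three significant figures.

Below outfall 1: Q → 1.752 m³/s, C = (1.510·0.3800 + 0.2420·142.0)/1.752 = 19.94 µg/L.
Below outfall 2: Q → 1.805 m³/s, C = (1.752·19.94 + 0.05300·289.0)/1.805 = 27.84 µg/L.

27.8 µg/L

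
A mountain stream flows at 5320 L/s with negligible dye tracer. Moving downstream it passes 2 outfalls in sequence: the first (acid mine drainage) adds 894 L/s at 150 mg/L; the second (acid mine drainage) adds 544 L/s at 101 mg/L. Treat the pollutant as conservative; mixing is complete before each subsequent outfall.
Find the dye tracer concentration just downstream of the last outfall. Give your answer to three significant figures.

Outfall 1: combined Q = 6214 L/s; C = (5320·0 + 894.0·150.0)/6214 = 21.58 mg/L.
Outfall 2: combined Q = 6758 L/s; C = (6214·21.58 + 544.0·101.0)/6758 = 27.97 mg/L.

28.0 mg/L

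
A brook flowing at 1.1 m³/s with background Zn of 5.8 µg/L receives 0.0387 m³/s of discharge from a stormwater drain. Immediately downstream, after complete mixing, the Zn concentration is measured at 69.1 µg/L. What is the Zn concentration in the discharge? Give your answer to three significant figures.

1870 µg/L

Mass balance: 1.100·5.800 + 0.03870·Cₑ = 1.139·69.10
→ Cₑ = (1.139·69.10 − 1.100·5.800) / 0.03870 = 1868 µg/L.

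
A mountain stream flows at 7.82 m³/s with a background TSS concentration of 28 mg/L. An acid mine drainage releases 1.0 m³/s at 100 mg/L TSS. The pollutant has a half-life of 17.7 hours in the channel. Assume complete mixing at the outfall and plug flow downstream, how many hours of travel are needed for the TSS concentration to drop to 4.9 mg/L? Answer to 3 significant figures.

51.0 h

After mixing, C = (7.820·28.00 + 1.000·100.0) / 8.820 = 319.0/8.820 = 36.16 mg/L.
Half-life 17.7 h → k = ln 2 / 17.7 = 0.03916 h⁻¹ = 0.9399 d⁻¹.
36.16·exp(−k·t) = 4.9 → t = ln(36.16/4.9)/k = 183700 s = 51.04 h.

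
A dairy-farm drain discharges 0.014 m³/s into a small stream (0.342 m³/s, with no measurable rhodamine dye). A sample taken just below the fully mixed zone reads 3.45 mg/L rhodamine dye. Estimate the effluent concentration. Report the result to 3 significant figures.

87.7 mg/L

Mass balance: 0.3420·0 + 0.01400·Cₑ = 0.3560·3.450
→ Cₑ = (0.3560·3.450 − 0.3420·0) / 0.01400 = 87.73 mg/L.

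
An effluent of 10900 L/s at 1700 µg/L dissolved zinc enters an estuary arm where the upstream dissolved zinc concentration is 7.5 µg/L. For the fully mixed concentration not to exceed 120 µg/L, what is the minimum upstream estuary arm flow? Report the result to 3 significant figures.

Set C_mix = 120: (Q·7.500 + 10900·1700) / (Q + 10900) = 120
→ Q = 10900·(1700 − 120)/(120 − 7.500) = 153100 L/s.

153000 L/s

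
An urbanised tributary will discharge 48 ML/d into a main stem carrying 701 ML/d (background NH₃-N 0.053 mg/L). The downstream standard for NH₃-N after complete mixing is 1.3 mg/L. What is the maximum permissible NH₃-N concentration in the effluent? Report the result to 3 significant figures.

At the limit, (Qr·Cr + Qe·Cₑ)/(Qr + Qe) = 1.3:
Cₑ = (749.0·1.3 − 701.0·0.05300) / 48.00 = 19.51 mg/L.

19.5 mg/L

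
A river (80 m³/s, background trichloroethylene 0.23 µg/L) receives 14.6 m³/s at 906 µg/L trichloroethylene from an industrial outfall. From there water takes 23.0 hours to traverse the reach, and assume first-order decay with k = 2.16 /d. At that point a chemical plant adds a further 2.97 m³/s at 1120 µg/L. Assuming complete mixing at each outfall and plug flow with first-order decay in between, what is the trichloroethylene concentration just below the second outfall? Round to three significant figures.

51.2 µg/L

Mass balance: C = (80.00·0.2300 + 14.60·906.0) / 94.60 = 13250/94.60 = 140.0 µg/L; combined flow 94.60 m³/s.
Decay over the reach: 140.0·exp(−kt) = 140.0·0.1262 = 17.67 µg/L.
Second outfall: C = (94.60·17.67 + 2.970·1120)/97.57 = 51.22 µg/L.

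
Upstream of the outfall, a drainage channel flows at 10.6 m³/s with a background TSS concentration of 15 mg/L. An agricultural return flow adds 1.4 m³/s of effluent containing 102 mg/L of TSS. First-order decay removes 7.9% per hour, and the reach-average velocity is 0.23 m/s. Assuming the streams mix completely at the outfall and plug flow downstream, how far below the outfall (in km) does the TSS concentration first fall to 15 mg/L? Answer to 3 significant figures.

5.20 km

Mixed concentration C = ΣQC/ΣQ = (10.60·15.00 + 1.400·102.0) / 12.00 = 301.8/12.00 = 25.15 mg/L.
7.9%/h lost → k = −ln(1 − 0.079) = 0.08230 h⁻¹.
Set 25.15·exp(−k·t) = 15 → t = ln(25.15/15)/k = 22610 s = 6.280 h.
Distance = v·t = 0.23·22610 = 5200 m = 5.200 km.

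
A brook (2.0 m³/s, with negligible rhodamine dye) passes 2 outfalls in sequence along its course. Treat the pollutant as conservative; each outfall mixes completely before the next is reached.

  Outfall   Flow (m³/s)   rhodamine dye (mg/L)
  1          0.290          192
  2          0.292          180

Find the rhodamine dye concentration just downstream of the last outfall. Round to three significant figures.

After outfall 1: Q = 2.000 + 0.2900 = 2.290 m³/s; C = (2.000·0 + 0.2900·192.0)/2.290 = 24.31 mg/L.
After outfall 2: Q = 2.290 + 0.2920 = 2.582 m³/s; C = (2.290·24.31 + 0.2920·180.0)/2.582 = 41.92 mg/L.

41.9 mg/L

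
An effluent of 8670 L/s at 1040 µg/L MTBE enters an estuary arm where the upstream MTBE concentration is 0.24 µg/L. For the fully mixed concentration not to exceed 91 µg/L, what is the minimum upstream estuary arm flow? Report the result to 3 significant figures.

Set C_mix = 91: (Q·0.2400 + 8670·1040) / (Q + 8670) = 91
→ Q = 8670·(1040 − 91)/(91 − 0.2400) = 90650 L/s.

90700 L/s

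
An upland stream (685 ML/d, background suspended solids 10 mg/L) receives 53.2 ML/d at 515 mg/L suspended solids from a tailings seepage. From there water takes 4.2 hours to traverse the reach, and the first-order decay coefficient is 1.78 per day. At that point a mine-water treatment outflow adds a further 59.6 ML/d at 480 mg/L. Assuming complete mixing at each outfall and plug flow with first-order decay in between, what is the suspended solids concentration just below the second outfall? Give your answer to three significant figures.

67.3 mg/L

Flow-weighted average: C = (685.0·10.00 + 53.20·515.0) / 738.2 = 34250/738.2 = 46.39 mg/L; combined flow 738.2 ML/d.
After decay, C = 46.39 × e^(−kt) = 46.39 × 0.7323 = 33.98 mg/L.
Second outfall: C = (738.2·33.98 + 59.60·480.0)/797.8 = 67.30 mg/L.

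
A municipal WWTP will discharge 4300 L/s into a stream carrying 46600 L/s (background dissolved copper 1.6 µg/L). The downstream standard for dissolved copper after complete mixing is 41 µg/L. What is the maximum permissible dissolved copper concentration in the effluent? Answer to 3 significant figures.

468 µg/L

At the limit, (Qr·Cr + Qe·Cₑ)/(Qr + Qe) = 41:
Cₑ = (50900·41 − 46600·1.600) / 4300 = 468.0 µg/L.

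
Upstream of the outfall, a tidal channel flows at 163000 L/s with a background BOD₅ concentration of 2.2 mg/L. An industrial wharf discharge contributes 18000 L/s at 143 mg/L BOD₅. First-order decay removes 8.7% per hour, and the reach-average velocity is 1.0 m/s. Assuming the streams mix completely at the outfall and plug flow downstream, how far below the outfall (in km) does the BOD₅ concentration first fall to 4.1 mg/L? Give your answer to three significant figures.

Mixed concentration C = ΣQC/ΣQ = (163000·2.200 + 18000·143.0) / 181000 = 2933000/181000 = 16.20 mg/L.
8.7%/h lost → k = −ln(1 − 0.087) = 0.09102 h⁻¹.
Set 16.20·exp(−k·t) = 4.1 → t = ln(16.20/4.1)/k = 54350 s = 15.10 h.
Distance = v·t = 1.0·54350 = 54350 m = 54.35 km.

54.4 km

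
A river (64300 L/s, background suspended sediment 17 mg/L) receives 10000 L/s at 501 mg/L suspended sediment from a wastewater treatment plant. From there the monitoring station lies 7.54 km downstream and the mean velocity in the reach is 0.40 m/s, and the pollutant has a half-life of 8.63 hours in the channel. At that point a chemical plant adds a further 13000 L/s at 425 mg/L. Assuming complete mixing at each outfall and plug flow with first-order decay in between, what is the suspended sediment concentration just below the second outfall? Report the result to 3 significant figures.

109 mg/L

After mixing, C = (64300·17.00 + 10000·501.0) / 74300 = 6103000/74300 = 82.14 mg/L; combined flow 74300 L/s.
Travel time t = 7.54·1000 / 0.40 = 18850 s = 5.236 h.
Half-life 8.63 h → k = ln 2 / 8.63 = 0.08032 h⁻¹ = 1.928 d⁻¹.
First-order decay: C = 82.14·exp(−k·t) = 82.14·0.6567 = 53.94 mg/L.
Second outfall: C = (74300·53.94 + 13000·425.0)/87300 = 109.2 mg/L.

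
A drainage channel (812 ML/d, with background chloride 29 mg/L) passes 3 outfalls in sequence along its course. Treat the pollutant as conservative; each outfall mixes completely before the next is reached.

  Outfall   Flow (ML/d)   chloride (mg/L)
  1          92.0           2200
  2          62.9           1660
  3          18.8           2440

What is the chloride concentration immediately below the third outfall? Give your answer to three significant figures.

Below outfall 1: Q → 904.0 ML/d, C = (812.0·29.00 + 92.00·2200)/904.0 = 249.9 mg/L.
Below outfall 2: Q → 966.9 ML/d, C = (904.0·249.9 + 62.90·1660)/966.9 = 341.7 mg/L.
Below outfall 3: Q → 985.7 ML/d, C = (966.9·341.7 + 18.80·2440)/985.7 = 381.7 mg/L.

382 mg/L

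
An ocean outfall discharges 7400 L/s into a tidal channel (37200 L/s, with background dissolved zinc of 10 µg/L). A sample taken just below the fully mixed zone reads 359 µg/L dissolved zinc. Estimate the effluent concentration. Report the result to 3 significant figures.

Mass balance: 37200·10.00 + 7400·Cₑ = 44600·359.0
→ Cₑ = (44600·359.0 − 37200·10.00) / 7400 = 2113 µg/L.

2110 µg/L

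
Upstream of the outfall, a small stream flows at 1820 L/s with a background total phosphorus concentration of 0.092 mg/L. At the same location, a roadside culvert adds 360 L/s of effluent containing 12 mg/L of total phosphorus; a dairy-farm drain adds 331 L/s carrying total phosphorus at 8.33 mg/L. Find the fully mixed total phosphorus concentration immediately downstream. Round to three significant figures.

2.89 mg/L

Flow-weighted average: C = (1820·0.09200 + 360.0·12.00 + 331.0·8.330) / 2511 = 7245/2511 = 2.885 mg/L.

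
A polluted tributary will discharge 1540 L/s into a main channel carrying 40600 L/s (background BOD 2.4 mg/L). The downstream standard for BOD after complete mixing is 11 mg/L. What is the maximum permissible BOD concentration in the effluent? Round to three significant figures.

238 mg/L

At the limit, (Qr·Cr + Qe·Cₑ)/(Qr + Qe) = 11:
Cₑ = (42140·11 − 40600·2.400) / 1540 = 237.7 mg/L.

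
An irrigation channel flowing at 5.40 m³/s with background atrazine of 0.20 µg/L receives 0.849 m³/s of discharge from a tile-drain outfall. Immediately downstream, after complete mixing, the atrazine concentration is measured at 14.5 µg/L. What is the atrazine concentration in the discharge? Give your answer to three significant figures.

Mass balance: 5.400·0.2000 + 0.8490·Cₑ = 6.249·14.50
→ Cₑ = (6.249·14.50 − 5.400·0.2000) / 0.8490 = 105.5 µg/L.

105 µg/L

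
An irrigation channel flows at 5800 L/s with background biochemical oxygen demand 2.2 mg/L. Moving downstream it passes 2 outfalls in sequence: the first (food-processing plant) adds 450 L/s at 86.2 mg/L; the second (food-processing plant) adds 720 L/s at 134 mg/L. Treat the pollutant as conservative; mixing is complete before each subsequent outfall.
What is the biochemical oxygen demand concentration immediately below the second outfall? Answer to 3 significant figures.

Outfall 1: combined Q = 6250 L/s; C = (5800·2.200 + 450.0·86.20)/6250 = 8.248 mg/L.
Outfall 2: combined Q = 6970 L/s; C = (6250·8.248 + 720.0·134.0)/6970 = 21.24 mg/L.

21.2 mg/L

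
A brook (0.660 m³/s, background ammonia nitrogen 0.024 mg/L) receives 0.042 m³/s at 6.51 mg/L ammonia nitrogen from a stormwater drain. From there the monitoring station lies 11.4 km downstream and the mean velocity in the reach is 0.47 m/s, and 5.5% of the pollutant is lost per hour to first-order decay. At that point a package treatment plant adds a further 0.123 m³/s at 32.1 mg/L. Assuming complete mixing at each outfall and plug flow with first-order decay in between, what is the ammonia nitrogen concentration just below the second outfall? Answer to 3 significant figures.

Conservation of mass: C = (0.6600·0.02400 + 0.04200·6.510) / 0.7020 = 0.2893/0.7020 = 0.4121 mg/L; combined flow 0.7020 m³/s.
Travel time t = 11.4·1000 / 0.47 = 24260 s = 6.738 h.
5.5%/h lost → k = −ln(1 − 0.055) = 0.05657 h⁻¹.
First-order decay: C = 0.4121·exp(−k·t) = 0.4121·0.6831 = 0.2815 mg/L.
Second outfall: C = (0.7020·0.2815 + 0.1230·32.10)/0.8250 = 5.025 mg/L.

5.03 mg/L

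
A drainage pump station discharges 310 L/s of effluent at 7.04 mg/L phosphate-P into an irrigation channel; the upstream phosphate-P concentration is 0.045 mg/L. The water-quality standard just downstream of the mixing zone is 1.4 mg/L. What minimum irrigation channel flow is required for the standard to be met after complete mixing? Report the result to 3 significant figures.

Set C_mix = 1.4: (Q·0.04500 + 310.0·7.040) / (Q + 310.0) = 1.4
→ Q = 310.0·(7.040 − 1.4)/(1.4 − 0.04500) = 1290 L/s.

1290 L/s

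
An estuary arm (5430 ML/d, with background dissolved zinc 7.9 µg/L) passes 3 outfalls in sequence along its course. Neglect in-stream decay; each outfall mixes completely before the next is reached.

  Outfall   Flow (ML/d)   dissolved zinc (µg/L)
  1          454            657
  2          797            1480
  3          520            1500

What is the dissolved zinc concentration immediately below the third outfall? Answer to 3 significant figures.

320 µg/L

Outfall 1: combined Q = 5884 ML/d; C = (5430·7.900 + 454.0·657.0)/5884 = 57.98 µg/L.
Outfall 2: combined Q = 6681 ML/d; C = (5884·57.98 + 797.0·1480)/6681 = 227.6 µg/L.
Outfall 3: combined Q = 7201 ML/d; C = (6681·227.6 + 520.0·1500)/7201 = 319.5 µg/L.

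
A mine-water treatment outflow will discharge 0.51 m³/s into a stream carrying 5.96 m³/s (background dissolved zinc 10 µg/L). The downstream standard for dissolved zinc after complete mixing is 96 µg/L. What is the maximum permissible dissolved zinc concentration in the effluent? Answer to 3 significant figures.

1100 µg/L

At the limit, (Qr·Cr + Qe·Cₑ)/(Qr + Qe) = 96:
Cₑ = (6.470·96 − 5.960·10.00) / 0.5100 = 1101 µg/L.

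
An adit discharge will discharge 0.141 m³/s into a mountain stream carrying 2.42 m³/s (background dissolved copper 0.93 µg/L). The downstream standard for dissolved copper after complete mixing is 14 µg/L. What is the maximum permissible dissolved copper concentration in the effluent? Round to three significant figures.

238 µg/L

At the limit, (Qr·Cr + Qe·Cₑ)/(Qr + Qe) = 14:
Cₑ = (2.561·14 − 2.420·0.9300) / 0.1410 = 238.3 µg/L.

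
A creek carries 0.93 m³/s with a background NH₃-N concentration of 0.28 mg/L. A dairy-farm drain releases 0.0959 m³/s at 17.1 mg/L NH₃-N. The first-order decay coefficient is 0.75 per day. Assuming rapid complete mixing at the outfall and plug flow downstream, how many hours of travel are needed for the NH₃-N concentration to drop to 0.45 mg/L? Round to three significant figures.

Mass balance: C = (0.9300·0.2800 + 0.09590·17.10) / 1.026 = 1.900/1.026 = 1.852 mg/L.
1.852·exp(−k·t) = 0.45 → t = ln(1.852/0.45)/k = 163000 s = 45.28 h.

45.3 h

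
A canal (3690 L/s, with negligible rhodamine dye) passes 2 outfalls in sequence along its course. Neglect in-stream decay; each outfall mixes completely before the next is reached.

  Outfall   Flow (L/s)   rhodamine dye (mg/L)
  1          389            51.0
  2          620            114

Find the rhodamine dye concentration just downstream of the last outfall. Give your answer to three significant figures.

19.3 mg/L

After outfall 1: Q = 3690 + 389.0 = 4079 L/s; C = (3690·0 + 389.0·51.00)/4079 = 4.864 mg/L.
After outfall 2: Q = 4079 + 620.0 = 4699 L/s; C = (4079·4.864 + 620.0·114.0)/4699 = 19.26 mg/L.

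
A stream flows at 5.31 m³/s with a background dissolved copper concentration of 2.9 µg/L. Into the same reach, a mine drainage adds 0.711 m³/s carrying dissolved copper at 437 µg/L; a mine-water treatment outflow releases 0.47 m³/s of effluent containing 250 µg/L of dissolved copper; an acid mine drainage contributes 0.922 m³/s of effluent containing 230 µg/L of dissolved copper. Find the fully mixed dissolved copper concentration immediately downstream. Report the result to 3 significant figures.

Mixed concentration C = ΣQC/ΣQ = (5.310·2.900 + 0.7110·437.0 + 0.4700·250.0 + 0.9220·230.0) / 7.413 = 655.7/7.413 = 88.45 µg/L.

88.4 µg/L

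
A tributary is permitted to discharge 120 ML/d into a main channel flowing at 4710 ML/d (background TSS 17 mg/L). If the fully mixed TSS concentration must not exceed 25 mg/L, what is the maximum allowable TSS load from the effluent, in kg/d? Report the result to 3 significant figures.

Mass balance at the limit: 4710·17.00 + 120.0·Cₑ = 4830·25 → Cₑ = 339.0 mg/L.
120.0 ML/d = 1.389 m³/s. Load = 1.389 m³/s × 339.0 g/m³ × 86 400 s/d = 40680 kg/d.

40700 kg/d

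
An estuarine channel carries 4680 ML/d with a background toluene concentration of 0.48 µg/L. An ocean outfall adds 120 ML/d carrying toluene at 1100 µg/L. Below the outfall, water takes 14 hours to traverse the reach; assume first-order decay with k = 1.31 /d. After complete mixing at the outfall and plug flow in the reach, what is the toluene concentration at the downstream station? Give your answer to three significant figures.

After mixing, C = (4680·0.4800 + 120.0·1100) / 4800 = 134200/4800 = 27.97 µg/L.
Applying C = C₀e^(−kt): 27.97 × 0.4657 = 13.03 µg/L.

13.0 µg/L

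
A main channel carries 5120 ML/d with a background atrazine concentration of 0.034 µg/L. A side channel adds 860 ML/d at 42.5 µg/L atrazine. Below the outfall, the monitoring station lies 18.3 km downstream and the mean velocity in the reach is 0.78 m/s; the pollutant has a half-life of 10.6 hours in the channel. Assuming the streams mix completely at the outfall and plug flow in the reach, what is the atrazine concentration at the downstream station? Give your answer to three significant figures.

4.01 µg/L

Mixed concentration C = ΣQC/ΣQ = (5120·0.03400 + 860.0·42.50) / 5980 = 36720/5980 = 6.141 µg/L.
Travel time t = 18.3·1000 / 0.78 = 23460 s = 6.517 h.
Half-life 10.6 h → k = ln 2 / 10.6 = 0.06539 h⁻¹ = 1.569 d⁻¹.
Applying C = C₀e^(−kt): 6.141 × 0.6530 = 4.010 µg/L.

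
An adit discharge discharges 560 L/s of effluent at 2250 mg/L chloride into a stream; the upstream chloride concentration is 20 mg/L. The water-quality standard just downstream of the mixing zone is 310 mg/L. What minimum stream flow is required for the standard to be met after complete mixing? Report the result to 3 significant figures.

3750 L/s

Set C_mix = 310: (Q·20.00 + 560.0·2250) / (Q + 560.0) = 310
→ Q = 560.0·(2250 − 310)/(310 − 20.00) = 3746 L/s.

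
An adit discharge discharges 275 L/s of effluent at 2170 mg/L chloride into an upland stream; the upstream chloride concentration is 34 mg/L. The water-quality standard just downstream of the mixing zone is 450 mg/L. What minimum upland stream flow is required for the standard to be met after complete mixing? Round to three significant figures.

Set C_mix = 450: (Q·34.00 + 275.0·2170) / (Q + 275.0) = 450
→ Q = 275.0·(2170 − 450)/(450 − 34.00) = 1137 L/s.

1140 L/s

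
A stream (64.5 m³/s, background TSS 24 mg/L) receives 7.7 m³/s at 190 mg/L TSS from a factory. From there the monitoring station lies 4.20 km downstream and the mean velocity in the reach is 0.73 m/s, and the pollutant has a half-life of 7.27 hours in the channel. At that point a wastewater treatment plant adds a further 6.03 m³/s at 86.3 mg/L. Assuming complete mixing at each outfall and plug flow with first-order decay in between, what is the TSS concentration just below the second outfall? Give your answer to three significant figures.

Flow-weighted average: C = (64.50·24.00 + 7.700·190.0) / 72.20 = 3011/72.20 = 41.70 mg/L; combined flow 72.20 m³/s.
Travel time t = 4.20·1000 / 0.73 = 5753 s = 1.598 h.
Half-life 7.27 h → k = ln 2 / 7.27 = 0.09534 h⁻¹ = 2.288 d⁻¹.
First-order decay: C = 41.70·exp(−k·t) = 41.70·0.8587 = 35.81 mg/L.
Second outfall: C = (72.20·35.81 + 6.030·86.30)/78.23 = 39.70 mg/L.

39.7 mg/L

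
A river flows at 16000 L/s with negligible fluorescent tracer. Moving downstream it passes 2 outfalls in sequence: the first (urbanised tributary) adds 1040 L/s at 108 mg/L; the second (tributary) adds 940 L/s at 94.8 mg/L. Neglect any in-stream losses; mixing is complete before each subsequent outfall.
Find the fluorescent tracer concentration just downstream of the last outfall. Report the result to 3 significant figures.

11.2 mg/L

Below outfall 1: Q → 17040 L/s, C = (16000·0 + 1040·108.0)/17040 = 6.592 mg/L.
Below outfall 2: Q → 17980 L/s, C = (17040·6.592 + 940.0·94.80)/17980 = 11.20 mg/L.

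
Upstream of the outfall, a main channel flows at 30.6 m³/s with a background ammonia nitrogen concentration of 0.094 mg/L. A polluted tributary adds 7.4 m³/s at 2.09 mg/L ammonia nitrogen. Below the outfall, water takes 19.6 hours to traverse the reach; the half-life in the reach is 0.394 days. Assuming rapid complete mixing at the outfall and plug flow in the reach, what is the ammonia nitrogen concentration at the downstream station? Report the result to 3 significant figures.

Flow-weighted average: C = (30.60·0.09400 + 7.400·2.090) / 38.00 = 18.34/38.00 = 0.4827 mg/L.
Half-life 0.394 d → k = ln 2 / 0.394 = 1.759 d⁻¹.
After decay, C = 0.4827 × e^(−kt) = 0.4827 × 0.2377 = 0.1147 mg/L.

0.115 mg/L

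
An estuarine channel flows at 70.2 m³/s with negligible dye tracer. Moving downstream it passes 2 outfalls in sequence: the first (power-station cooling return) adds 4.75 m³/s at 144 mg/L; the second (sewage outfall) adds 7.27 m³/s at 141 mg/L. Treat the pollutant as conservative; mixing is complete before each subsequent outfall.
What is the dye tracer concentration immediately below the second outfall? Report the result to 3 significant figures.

20.8 mg/L

Outfall 1: combined Q = 74.95 m³/s; C = (70.20·0 + 4.750·144.0)/74.95 = 9.126 mg/L.
Outfall 2: combined Q = 82.22 m³/s; C = (74.95·9.126 + 7.270·141.0)/82.22 = 20.79 mg/L.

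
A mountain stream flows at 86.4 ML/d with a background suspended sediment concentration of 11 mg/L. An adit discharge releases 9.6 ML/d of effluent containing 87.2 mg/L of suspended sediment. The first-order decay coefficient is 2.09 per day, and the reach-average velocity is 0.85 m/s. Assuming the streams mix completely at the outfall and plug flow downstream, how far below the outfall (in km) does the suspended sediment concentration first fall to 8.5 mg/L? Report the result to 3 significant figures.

Mixed concentration C = ΣQC/ΣQ = (86.40·11.00 + 9.600·87.20) / 96.00 = 1788/96.00 = 18.62 mg/L.
Set 18.62·exp(−k·t) = 8.5 → t = ln(18.62/8.5)/k = 32420 s = 9.005 h.
Distance = v·t = 0.85·32420 = 27550 m = 27.55 km.

27.6 km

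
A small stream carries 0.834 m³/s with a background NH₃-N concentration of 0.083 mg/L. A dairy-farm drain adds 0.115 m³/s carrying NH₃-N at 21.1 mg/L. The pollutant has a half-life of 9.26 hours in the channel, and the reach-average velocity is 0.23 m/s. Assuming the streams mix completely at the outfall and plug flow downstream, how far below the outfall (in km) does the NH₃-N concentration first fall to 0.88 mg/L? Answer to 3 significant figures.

12.1 km

Conservation of mass: C = (0.8340·0.08300 + 0.1150·21.10) / 0.9490 = 2.496/0.9490 = 2.630 mg/L.
Half-life 9.26 h → k = ln 2 / 9.26 = 0.07485 h⁻¹ = 1.796 d⁻¹.
Set 2.630·exp(−k·t) = 0.88 → t = ln(2.630/0.88)/k = 52650 s = 14.63 h.
Distance = v·t = 0.23·52650 = 12110 m = 12.11 km.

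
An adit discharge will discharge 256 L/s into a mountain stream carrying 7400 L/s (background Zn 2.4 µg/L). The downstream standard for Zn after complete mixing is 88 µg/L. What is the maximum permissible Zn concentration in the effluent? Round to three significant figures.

2560 µg/L

At the limit, (Qr·Cr + Qe·Cₑ)/(Qr + Qe) = 88:
Cₑ = (7656·88 − 7400·2.400) / 256.0 = 2562 µg/L.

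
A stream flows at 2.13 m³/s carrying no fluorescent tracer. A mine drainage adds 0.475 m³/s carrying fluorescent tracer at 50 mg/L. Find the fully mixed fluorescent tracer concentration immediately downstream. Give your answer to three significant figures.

9.12 mg/L

After mixing, C = (2.130·0 + 0.4750·50.00) / 2.605 = 23.75/2.605 = 9.117 mg/L.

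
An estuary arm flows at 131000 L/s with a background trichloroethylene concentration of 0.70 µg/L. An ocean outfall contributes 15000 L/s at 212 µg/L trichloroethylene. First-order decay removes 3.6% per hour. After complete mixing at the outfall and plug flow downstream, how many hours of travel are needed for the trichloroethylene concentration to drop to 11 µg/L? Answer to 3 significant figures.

19.4 h

Mass balance: C = (131000·0.7000 + 15000·212.0) / 146000 = 3272000/146000 = 22.41 µg/L.
3.6%/h lost → k = −ln(1 − 0.036) = 0.03666 h⁻¹.
22.41·exp(−k·t) = 11 → t = ln(22.41/11)/k = 69870 s = 19.41 h.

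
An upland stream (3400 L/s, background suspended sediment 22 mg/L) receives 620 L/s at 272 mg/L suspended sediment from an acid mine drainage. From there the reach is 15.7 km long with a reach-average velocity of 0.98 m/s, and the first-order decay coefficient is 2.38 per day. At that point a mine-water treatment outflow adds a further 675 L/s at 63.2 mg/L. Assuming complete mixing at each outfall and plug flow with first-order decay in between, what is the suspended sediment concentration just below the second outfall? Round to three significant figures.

After mixing, C = (3400·22.00 + 620.0·272.0) / 4020 = 243400/4020 = 60.56 mg/L; combined flow 4020 L/s.
Travel time t = 15.7·1000 / 0.98 = 16020 s = 4.450 h.
Decay over the reach: 60.56·exp(−kt) = 60.56·0.6432 = 38.95 mg/L.
Second outfall: C = (4020·38.95 + 675.0·63.20)/4695 = 42.44 mg/L.

42.4 mg/L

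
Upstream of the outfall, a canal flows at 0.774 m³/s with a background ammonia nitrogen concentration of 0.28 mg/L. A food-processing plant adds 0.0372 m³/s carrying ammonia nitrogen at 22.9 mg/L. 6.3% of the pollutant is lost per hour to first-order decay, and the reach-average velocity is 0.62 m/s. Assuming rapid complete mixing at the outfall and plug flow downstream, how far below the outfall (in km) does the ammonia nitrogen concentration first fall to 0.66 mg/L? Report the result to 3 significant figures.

23.7 km

Flow-weighted average: C = (0.7740·0.2800 + 0.03720·22.90) / 0.8112 = 1.069/0.8112 = 1.317 mg/L.
6.3%/h lost → k = −ln(1 − 0.063) = 0.06507 h⁻¹.
Set 1.317·exp(−k·t) = 0.66 → t = ln(1.317/0.66)/k = 38230 s = 10.62 h.
Distance = v·t = 0.62·38230 = 23710 m = 23.71 km.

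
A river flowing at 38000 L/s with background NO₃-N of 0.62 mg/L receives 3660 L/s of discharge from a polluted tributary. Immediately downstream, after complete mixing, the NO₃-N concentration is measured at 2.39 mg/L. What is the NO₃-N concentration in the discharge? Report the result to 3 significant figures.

20.8 mg/L

Mass balance: 38000·0.6200 + 3660·Cₑ = 41660·2.390
→ Cₑ = (41660·2.390 − 38000·0.6200) / 3660 = 20.77 mg/L.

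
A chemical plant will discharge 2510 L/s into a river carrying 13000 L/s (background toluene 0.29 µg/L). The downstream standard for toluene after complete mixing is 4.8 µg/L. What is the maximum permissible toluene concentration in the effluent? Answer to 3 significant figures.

28.2 µg/L

At the limit, (Qr·Cr + Qe·Cₑ)/(Qr + Qe) = 4.8:
Cₑ = (15510·4.8 − 13000·0.2900) / 2510 = 28.16 µg/L.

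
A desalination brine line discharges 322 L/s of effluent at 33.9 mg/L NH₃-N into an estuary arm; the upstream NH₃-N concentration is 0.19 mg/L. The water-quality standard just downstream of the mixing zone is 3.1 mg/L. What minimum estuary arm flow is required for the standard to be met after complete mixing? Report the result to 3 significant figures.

Set C_mix = 3.1: (Q·0.1900 + 322.0·33.90) / (Q + 322.0) = 3.1
→ Q = 322.0·(33.90 − 3.1)/(3.1 − 0.1900) = 3408 L/s.

3410 L/s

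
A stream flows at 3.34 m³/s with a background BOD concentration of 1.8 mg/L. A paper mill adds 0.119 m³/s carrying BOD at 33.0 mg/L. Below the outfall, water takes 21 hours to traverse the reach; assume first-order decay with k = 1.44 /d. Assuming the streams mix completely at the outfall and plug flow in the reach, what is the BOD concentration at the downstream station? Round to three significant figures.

0.815 mg/L

Mass balance: C = (3.340·1.800 + 0.1190·33.00) / 3.459 = 9.939/3.459 = 2.873 mg/L.
First-order decay: C = 2.873·exp(−k·t) = 2.873·0.2837 = 0.8150 mg/L.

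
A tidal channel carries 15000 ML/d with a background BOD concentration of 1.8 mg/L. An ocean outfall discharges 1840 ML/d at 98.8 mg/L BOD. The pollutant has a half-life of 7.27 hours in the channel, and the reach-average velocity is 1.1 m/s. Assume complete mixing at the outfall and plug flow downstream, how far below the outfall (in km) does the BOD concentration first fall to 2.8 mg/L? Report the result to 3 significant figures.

Mixed concentration C = ΣQC/ΣQ = (15000·1.800 + 1840·98.80) / 16840 = 208800/16840 = 12.40 mg/L.
Half-life 7.27 h → k = ln 2 / 7.27 = 0.09534 h⁻¹ = 2.288 d⁻¹.
Set 12.40·exp(−k·t) = 2.8 → t = ln(12.40/2.8)/k = 56180 s = 15.61 h.
Distance = v·t = 1.1·56180 = 61800 m = 61.80 km.

61.8 km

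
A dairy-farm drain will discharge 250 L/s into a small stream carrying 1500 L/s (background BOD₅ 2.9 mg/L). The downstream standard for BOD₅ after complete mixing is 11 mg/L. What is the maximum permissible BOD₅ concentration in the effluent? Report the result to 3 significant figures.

59.6 mg/L

At the limit, (Qr·Cr + Qe·Cₑ)/(Qr + Qe) = 11:
Cₑ = (1750·11 − 1500·2.900) / 250.0 = 59.60 mg/L.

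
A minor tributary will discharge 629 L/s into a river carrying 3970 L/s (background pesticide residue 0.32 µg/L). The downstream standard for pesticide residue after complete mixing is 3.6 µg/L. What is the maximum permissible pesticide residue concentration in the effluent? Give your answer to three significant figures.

24.3 µg/L

At the limit, (Qr·Cr + Qe·Cₑ)/(Qr + Qe) = 3.6:
Cₑ = (4599·3.6 − 3970·0.3200) / 629.0 = 24.30 µg/L.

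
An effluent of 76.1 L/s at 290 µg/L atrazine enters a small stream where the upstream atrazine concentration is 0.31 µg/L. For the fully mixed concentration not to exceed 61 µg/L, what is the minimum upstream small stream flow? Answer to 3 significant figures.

Set C_mix = 61: (Q·0.3100 + 76.10·290.0) / (Q + 76.10) = 61
→ Q = 76.10·(290.0 − 61)/(61 − 0.3100) = 287.1 L/s.

287 L/s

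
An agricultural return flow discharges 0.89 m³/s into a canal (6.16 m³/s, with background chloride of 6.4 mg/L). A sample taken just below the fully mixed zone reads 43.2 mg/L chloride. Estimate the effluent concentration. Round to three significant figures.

Mass balance: 6.160·6.400 + 0.8900·Cₑ = 7.050·43.20
→ Cₑ = (7.050·43.20 − 6.160·6.400) / 0.8900 = 297.9 mg/L.

298 mg/L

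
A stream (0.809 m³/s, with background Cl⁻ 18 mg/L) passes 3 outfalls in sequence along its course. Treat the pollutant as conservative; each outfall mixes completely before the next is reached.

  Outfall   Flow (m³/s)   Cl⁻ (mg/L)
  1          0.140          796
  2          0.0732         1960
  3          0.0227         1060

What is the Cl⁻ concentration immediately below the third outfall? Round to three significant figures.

Below outfall 1: Q → 0.9490 m³/s, C = (0.8090·18.00 + 0.1400·796.0)/0.9490 = 132.8 mg/L.
Below outfall 2: Q → 1.022 m³/s, C = (0.9490·132.8 + 0.07320·1960)/1.022 = 263.6 mg/L.
Below outfall 3: Q → 1.045 m³/s, C = (1.022·263.6 + 0.02270·1060)/1.045 = 280.9 mg/L.

281 mg/L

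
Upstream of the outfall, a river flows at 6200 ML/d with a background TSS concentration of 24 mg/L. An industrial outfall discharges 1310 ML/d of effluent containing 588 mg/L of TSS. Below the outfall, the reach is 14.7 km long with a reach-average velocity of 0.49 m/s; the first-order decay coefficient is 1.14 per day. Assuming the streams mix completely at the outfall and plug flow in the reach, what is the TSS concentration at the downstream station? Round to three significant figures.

82.4 mg/L

Mass balance: C = (6200·24.00 + 1310·588.0) / 7510 = 919100/7510 = 122.4 mg/L.
Travel time t = 14.7·1000 / 0.49 = 30000 s = 8.333 h.
Applying C = C₀e^(−kt): 122.4 × 0.6731 = 82.38 mg/L.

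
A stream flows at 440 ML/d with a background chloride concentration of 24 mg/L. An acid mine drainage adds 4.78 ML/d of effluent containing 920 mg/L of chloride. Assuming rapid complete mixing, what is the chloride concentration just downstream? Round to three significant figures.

Conservation of mass: C = (440.0·24.00 + 4.780·920.0) / 444.8 = 14960/444.8 = 33.63 mg/L.

33.6 mg/L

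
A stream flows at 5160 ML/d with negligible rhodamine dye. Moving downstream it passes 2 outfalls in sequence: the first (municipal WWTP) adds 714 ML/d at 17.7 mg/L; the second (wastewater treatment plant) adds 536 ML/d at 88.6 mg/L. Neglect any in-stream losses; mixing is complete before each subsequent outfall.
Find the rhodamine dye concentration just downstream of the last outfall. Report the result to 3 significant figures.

9.38 mg/L

After outfall 1: Q = 5160 + 714.0 = 5874 ML/d; C = (5160·0 + 714.0·17.70)/5874 = 2.151 mg/L.
After outfall 2: Q = 5874 + 536.0 = 6410 ML/d; C = (5874·2.151 + 536.0·88.60)/6410 = 9.380 mg/L.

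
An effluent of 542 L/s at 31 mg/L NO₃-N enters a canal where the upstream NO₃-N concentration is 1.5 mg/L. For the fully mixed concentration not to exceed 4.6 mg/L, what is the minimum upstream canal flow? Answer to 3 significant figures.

4620 L/s

Set C_mix = 4.6: (Q·1.500 + 542.0·31.00) / (Q + 542.0) = 4.6
→ Q = 542.0·(31.00 − 4.6)/(4.6 − 1.500) = 4616 L/s.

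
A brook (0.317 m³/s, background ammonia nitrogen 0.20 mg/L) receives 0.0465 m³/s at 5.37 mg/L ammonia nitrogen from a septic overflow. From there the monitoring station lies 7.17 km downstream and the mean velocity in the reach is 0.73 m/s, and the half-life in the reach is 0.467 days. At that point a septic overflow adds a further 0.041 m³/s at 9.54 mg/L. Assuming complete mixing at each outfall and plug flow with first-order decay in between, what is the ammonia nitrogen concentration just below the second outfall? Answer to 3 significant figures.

Mass balance: C = (0.3170·0.2000 + 0.04650·5.370) / 0.3635 = 0.3131/0.3635 = 0.8614 mg/L; combined flow 0.3635 m³/s.
Travel time t = 7.17·1000 / 0.73 = 9822 s = 2.728 h.
Half-life 0.467 d → k = ln 2 / 0.467 = 1.484 d⁻¹.
Applying C = C₀e^(−kt): 0.8614 × 0.8447 = 0.7276 mg/L.
Second outfall: C = (0.3635·0.7276 + 0.04100·9.540)/0.4045 = 1.621 mg/L.

1.62 mg/L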